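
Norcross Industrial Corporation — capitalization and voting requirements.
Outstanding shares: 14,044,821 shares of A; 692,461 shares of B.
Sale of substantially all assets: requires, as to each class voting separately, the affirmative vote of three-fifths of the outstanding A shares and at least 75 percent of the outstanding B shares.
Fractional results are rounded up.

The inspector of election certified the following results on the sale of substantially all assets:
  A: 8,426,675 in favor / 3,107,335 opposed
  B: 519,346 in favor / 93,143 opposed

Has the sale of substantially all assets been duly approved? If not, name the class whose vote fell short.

A: 3/5 of 14044821 = 8426892.60, rounded up to 8426893; 8,426,893 required, 8,426,675 in favor — not approved.
B: 3/4 of 692461 = 519345.75, rounded up to 519346; 519,346 required, 519,346 in favor — approved.

Not approved — the A shares did not give the required vote.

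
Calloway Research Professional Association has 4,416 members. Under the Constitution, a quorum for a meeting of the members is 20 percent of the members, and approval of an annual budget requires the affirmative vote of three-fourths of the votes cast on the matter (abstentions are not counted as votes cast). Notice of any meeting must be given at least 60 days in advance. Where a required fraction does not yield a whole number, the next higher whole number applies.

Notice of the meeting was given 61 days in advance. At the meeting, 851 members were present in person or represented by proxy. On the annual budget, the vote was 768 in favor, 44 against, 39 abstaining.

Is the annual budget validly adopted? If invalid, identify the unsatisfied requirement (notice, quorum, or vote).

Invalid — quorum requirement not satisfied.

Notice: 61 days given; 60 required. Satisfied.
Quorum: 20% of 4,416 = 883.20, rounded up to 884; 851 present. Not satisfied.
Vote: requires three-fourths of the votes cast (851 − 39 abstaining = 812); 3/4 of 812 = 609, so 609 needed; 768 in favor. Satisfied.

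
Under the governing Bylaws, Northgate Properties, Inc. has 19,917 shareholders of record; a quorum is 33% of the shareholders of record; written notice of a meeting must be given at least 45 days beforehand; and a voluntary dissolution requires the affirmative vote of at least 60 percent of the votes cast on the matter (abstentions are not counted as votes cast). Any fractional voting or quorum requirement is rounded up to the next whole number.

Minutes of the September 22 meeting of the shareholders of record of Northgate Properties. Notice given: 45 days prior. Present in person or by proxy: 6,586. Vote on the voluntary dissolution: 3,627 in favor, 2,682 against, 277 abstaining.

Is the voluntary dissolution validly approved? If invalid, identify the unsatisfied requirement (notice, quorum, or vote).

Notice: 45 days given; 45 required. Satisfied.
Quorum: 33% of 19,917 = 6,572.61, rounded up to 6,573; 6,586 present. Satisfied.
Vote: requires three-fifths of the votes cast (6,586 − 277 abstaining = 6,309); 3/5 of 6309 = 3785.40, rounded up to 3786, so 3,786 needed; 3,627 in favor. Not satisfied.

Invalid — vote requirement not satisfied.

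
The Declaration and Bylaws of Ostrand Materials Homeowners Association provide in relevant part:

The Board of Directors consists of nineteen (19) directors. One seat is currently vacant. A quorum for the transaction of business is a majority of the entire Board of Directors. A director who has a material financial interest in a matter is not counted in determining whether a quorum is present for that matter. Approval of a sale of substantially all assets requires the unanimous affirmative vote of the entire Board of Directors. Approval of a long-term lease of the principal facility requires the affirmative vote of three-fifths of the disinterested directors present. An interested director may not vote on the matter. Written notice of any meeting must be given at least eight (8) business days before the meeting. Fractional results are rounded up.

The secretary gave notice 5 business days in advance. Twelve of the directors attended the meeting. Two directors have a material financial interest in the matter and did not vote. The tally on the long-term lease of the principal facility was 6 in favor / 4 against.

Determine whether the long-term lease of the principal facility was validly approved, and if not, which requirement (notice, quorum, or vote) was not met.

Notice: 5 business days given; 8 required (5 < 8). Not satisfied.
Quorum: 12 present, but the 2 interested directors do not count, leaving 10. Quorum is 10. Satisfied.
Vote: the long-term lease of the principal facility requires three-fifths of the disinterested directors present (12 − 2 = 10). 3/5 of 10 = 6, so 6 affirmative votes are needed; 6 voted in favor. Satisfied.

Invalid — notice requirement not satisfied.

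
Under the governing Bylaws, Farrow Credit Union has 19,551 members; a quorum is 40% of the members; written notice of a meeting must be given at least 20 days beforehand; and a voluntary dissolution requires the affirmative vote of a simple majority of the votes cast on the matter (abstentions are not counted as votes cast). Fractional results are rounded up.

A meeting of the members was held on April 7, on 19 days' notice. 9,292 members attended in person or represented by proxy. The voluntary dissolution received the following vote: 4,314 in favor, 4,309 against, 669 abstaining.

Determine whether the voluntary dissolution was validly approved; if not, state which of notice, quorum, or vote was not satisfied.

Notice: 19 days given; 20 required. Not satisfied.
Quorum: 40% of 19,551 = 7,820.40, rounded up to 7,821; 9,292 present. Satisfied.
Vote: requires a majority of the votes cast (9,292 − 669 abstaining = 8,623); a majority of 8623 is 4312, so 4,312 needed; 4,314 in favor. Satisfied.

Invalid — notice requirement not satisfied.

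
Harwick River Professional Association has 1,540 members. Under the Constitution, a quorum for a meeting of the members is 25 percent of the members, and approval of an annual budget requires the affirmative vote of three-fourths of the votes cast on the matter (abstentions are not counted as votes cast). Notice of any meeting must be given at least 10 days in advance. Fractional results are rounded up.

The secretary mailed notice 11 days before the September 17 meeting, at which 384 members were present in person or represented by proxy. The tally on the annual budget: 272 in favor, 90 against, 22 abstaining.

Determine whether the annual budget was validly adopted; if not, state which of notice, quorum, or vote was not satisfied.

Invalid — quorum requirement not satisfied.

Notice: 11 days given; 10 required. Satisfied.
Quorum: 25% of 1,540 = 385; 384 present. Not satisfied.
Vote: requires three-fourths of the votes cast (384 − 22 abstaining = 362); 3/4 of 362 = 271.50, rounded up to 272, so 272 needed; 272 in favor. Satisfied.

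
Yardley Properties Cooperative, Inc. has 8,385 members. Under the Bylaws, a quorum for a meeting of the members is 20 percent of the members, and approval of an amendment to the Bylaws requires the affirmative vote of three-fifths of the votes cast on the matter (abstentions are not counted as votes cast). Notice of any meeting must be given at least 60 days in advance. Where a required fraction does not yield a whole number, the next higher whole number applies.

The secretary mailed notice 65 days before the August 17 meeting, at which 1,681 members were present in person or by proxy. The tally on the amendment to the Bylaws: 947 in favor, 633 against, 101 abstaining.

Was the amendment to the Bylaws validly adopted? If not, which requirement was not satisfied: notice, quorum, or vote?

Invalid — vote requirement not satisfied.

Notice: 65 days given; 60 required. Satisfied.
Quorum: 20% of 8,385 = 1,677; 1,681 present. Satisfied.
Vote: requires three-fifths of the votes cast (1,681 − 101 abstaining = 1,580); 3/5 of 1580 = 948, so 948 needed; 947 in favor. Not satisfied.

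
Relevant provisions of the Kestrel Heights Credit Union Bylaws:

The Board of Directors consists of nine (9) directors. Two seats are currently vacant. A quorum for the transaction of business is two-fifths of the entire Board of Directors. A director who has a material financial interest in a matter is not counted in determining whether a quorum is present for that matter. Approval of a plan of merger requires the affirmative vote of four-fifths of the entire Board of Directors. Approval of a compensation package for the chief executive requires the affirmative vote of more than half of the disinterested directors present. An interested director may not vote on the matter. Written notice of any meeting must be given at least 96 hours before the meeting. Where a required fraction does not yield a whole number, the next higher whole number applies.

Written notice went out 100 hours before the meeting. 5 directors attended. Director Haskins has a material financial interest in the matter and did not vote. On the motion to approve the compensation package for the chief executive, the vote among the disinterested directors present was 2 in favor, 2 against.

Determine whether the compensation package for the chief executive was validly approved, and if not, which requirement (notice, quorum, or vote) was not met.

Invalid — vote requirement not satisfied.

Notice: 100 hours given; 96 required (100 ≥ 96). Satisfied.
Quorum: 5 present, but the 1 interested director does not count, leaving 4. Quorum is 4. Satisfied.
Vote: the compensation package for the chief executive requires a majority of the disinterested directors present (5 − 1 = 4). A majority of 4 is 3, so 3 affirmative votes are needed; 2 voted in favor. Not satisfied.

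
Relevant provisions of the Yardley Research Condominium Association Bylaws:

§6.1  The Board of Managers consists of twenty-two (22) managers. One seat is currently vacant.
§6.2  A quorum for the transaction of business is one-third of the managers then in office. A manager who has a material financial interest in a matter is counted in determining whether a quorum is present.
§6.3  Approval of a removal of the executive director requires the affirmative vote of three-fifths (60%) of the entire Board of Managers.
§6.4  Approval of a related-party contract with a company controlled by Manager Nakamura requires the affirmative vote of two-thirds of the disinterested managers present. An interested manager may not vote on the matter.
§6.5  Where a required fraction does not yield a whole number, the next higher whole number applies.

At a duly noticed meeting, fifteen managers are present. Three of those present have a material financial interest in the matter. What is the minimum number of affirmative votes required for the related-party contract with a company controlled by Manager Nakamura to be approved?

The related-party contract with a company controlled by Manager Nakamura requires two-thirds of the disinterested managers present (15 − 3 = 12).
2/3 of 12 = 8.

8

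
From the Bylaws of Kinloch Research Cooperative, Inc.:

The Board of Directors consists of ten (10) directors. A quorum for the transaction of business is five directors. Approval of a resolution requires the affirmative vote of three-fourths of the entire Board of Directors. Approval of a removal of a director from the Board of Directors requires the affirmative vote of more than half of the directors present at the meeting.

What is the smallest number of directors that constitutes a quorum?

5

The quorum is fixed at 5.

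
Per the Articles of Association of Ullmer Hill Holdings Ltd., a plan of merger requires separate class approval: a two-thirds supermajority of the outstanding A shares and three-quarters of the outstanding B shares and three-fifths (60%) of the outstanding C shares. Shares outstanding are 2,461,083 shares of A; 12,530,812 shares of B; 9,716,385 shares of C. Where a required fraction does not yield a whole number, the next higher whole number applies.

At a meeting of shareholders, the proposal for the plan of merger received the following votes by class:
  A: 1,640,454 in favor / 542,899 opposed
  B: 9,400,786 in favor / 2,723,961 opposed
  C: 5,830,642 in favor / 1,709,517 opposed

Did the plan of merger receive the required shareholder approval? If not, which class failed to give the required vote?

A: 2/3 of 2461083 = 1640722; 1,640,722 required, 1,640,454 in favor — not approved.
B: 3/4 of 12530812 = 9398109; 9,398,109 required, 9,400,786 in favor — approved.
C: 3/5 of 9716385 = 5829831; 5,829,831 required, 5,830,642 in favor — approved.

Not approved — the A shares did not give the required vote.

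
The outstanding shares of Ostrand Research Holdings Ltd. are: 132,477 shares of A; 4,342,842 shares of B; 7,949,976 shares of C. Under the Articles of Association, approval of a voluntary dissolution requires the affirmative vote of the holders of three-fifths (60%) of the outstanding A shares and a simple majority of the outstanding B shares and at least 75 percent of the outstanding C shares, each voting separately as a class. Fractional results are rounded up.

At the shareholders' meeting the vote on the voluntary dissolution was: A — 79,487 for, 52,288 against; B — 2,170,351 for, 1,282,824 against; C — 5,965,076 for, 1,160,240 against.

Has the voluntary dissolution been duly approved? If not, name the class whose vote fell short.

A: 3/5 of 132477 = 79486.20, rounded up to 79487; 79,487 required, 79,487 in favor — approved.
B: a majority of 4342842 is 2171422; 2,171,422 required, 2,170,351 in favor — not approved.
C: 3/4 of 7949976 = 5962482; 5,962,482 required, 5,965,076 in favor — approved.

Not approved — the B shares did not give the required vote.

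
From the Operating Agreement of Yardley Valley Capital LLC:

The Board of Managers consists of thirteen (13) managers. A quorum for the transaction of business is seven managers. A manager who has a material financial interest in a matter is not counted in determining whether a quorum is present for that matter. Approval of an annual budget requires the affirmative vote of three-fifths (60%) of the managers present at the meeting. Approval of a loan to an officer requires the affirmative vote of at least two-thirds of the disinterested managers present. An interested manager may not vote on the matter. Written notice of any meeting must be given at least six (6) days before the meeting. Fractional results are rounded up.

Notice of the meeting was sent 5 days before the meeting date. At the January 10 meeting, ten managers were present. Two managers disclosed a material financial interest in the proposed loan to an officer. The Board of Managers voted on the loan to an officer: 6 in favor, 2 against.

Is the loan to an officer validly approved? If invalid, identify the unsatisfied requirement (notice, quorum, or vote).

Notice: 5 days given; 6 required (5 < 6). Not satisfied.
Quorum: 10 present, but the 2 interested managers do not count, leaving 8. Quorum is 7. Satisfied.
Vote: the loan to an officer requires two-thirds of the disinterested managers present (10 − 2 = 8). 2/3 of 8 = 5.33, rounded up to 6, so 6 affirmative votes are needed; 6 voted in favor. Satisfied.

Invalid — notice requirement not satisfied.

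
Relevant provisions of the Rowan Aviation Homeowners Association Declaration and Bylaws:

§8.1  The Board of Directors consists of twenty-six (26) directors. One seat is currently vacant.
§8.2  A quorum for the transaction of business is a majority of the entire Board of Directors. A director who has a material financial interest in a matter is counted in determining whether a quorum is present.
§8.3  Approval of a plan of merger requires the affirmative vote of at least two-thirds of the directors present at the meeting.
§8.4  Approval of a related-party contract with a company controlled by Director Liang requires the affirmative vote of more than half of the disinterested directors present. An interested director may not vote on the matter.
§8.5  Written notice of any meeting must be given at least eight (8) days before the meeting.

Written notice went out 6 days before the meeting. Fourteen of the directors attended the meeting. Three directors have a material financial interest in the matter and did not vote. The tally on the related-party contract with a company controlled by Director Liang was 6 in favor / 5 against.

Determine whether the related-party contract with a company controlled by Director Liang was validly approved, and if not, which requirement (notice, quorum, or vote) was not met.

Notice: 6 days given; 8 required (6 < 8). Not satisfied.
Quorum: 14 present (interested directors count toward quorum); quorum is 14. Satisfied.
Vote: the related-party contract with a company controlled by Director Liang requires a majority of the disinterested directors present (14 − 3 = 11). A majority of 11 is 6, so 6 affirmative votes are needed; 6 voted in favor. Satisfied.

Invalid — notice requirement not satisfied.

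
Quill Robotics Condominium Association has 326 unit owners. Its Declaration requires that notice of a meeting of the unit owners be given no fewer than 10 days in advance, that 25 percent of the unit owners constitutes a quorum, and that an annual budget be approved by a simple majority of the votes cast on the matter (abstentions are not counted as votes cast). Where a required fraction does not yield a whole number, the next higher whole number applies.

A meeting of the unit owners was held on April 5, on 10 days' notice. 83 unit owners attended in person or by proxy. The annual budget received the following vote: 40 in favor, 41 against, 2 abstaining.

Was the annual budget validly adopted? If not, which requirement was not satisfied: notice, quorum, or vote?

Notice: 10 days given; 10 required. Satisfied.
Quorum: 25% of 326 = 81.50, rounded up to 82; 83 present. Satisfied.
Vote: requires a majority of the votes cast (83 − 2 abstaining = 81); a majority of 81 is 41, so 41 needed; 40 in favor. Not satisfied.

Invalid — vote requirement not satisfied.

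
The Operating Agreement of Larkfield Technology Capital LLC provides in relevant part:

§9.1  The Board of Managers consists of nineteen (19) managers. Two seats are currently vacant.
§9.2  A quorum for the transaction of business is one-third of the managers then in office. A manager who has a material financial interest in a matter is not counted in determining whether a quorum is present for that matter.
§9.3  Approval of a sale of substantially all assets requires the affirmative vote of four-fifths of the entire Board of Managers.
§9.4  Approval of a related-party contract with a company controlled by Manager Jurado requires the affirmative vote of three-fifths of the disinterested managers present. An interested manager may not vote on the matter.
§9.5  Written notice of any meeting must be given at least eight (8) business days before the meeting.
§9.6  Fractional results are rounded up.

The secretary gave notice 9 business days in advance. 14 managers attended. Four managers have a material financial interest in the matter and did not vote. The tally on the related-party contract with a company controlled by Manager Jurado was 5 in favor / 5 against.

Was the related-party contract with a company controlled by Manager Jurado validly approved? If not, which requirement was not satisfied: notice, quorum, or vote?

Invalid — vote requirement not satisfied.

Notice: 9 business days given; 8 required (9 ≥ 8). Satisfied.
Quorum: 14 present, but the 4 interested managers do not count, leaving 10. Quorum is 6. Satisfied.
Vote: the related-party contract with a company controlled by Manager Jurado requires three-fifths of the disinterested managers present (14 − 4 = 10). 3/5 of 10 = 6, so 6 affirmative votes are needed; 5 voted in favor. Not satisfied.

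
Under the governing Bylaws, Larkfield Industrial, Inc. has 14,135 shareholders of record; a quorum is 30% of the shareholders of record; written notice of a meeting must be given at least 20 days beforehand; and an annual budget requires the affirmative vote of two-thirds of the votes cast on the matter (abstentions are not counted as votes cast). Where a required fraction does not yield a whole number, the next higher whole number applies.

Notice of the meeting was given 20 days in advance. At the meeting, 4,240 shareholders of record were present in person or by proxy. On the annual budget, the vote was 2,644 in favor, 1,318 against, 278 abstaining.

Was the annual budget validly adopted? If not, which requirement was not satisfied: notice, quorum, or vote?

Notice: 20 days given; 20 required. Satisfied.
Quorum: 30% of 14,135 = 4,240.50, rounded up to 4,241; 4,240 present. Not satisfied.
Vote: requires two-thirds of the votes cast (4,240 − 278 abstaining = 3,962); 2/3 of 3962 = 2641.33, rounded up to 2642, so 2,642 needed; 2,644 in favor. Satisfied.

Invalid — quorum requirement not satisfied.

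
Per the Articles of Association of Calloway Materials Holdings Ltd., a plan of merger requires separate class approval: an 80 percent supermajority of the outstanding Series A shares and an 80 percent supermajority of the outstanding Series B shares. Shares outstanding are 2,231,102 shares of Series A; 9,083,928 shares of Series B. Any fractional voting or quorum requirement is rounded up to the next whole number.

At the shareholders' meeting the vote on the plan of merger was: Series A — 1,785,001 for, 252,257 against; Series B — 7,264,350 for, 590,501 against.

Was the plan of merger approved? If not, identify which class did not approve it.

Series A: 4/5 of 2231102 = 1784881.60, rounded up to 1784882; 1,784,882 required, 1,785,001 in favor — approved.
Series B: 4/5 of 9083928 = 7267142.40, rounded up to 7267143; 7,267,143 required, 7,264,350 in favor — not approved.

Not approved — the Series B shares did not give the required vote.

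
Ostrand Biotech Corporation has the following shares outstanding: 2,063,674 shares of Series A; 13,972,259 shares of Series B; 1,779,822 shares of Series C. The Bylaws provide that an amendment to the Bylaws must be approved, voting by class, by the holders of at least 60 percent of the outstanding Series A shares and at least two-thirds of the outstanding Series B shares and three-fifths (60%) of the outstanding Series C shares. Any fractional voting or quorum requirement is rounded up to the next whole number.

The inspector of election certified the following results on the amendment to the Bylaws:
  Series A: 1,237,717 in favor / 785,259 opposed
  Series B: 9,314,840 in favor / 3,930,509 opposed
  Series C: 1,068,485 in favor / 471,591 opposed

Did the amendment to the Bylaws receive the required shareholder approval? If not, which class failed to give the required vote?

Not approved — the Series A shares did not give the required vote.

Series A: 3/5 of 2063674 = 1238204.40, rounded up to 1238205; 1,238,205 required, 1,237,717 in favor — not approved.
Series B: 2/3 of 13972259 = 9314839.33, rounded up to 9314840; 9,314,840 required, 9,314,840 in favor — approved.
Series C: 3/5 of 1779822 = 1067893.20, rounded up to 1067894; 1,067,894 required, 1,068,485 in favor — approved.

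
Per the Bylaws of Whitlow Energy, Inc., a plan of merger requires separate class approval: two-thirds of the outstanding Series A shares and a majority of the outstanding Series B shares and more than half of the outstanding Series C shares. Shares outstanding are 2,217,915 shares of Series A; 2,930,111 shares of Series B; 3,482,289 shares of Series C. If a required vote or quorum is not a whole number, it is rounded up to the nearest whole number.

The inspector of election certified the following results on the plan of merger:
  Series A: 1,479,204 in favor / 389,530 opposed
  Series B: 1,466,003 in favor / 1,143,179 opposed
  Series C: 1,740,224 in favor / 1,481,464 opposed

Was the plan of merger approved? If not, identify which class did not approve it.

Series A: 2/3 of 2217915 = 1478610; 1,478,610 required, 1,479,204 in favor — approved.
Series B: a majority of 2930111 is 1465056; 1,465,056 required, 1,466,003 in favor — approved.
Series C: a majority of 3482289 is 1741145; 1,741,145 required, 1,740,224 in favor — not approved.

Not approved — the Series C shares did not give the required vote.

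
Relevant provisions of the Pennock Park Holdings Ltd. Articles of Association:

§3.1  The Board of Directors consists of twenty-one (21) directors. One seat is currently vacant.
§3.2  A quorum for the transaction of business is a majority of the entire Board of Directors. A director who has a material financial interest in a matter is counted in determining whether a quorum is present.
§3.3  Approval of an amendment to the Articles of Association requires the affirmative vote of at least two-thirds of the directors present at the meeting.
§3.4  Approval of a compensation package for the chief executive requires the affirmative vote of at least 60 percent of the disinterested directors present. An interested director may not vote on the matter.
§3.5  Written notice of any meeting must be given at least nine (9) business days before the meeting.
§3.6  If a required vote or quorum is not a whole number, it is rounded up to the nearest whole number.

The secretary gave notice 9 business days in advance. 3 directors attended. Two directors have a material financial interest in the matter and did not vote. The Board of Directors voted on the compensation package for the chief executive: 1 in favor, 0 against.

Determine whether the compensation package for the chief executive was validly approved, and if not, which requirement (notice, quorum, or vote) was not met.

Notice: 9 business days given; 9 required (9 ≥ 9). Satisfied.
Quorum: 3 present (interested directors count toward quorum); quorum is 11. Not satisfied.
Vote: the compensation package for the chief executive requires three-fifths of the disinterested directors present (3 − 2 = 1). 3/5 of 1 = 0.60, rounded up to 1, so 1 affirmative vote is needed; 1 voted in favor. Satisfied. (Moot — without a quorum no business can be validly transacted.)

Invalid — quorum requirement not satisfied.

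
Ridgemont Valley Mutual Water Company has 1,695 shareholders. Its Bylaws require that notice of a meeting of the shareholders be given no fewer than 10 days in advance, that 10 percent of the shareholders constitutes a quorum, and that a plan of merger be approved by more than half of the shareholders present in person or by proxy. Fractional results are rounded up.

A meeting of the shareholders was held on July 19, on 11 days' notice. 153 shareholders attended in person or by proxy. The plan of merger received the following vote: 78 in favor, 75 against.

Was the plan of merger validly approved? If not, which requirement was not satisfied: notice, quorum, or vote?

Invalid — quorum requirement not satisfied.

Notice: 11 days given; 10 required. Satisfied.
Quorum: 10% of 1,695 = 169.50, rounded up to 170; 153 present. Not satisfied.
Vote: requires a majority of those present (153); a majority of 153 is 77, so 77 needed; 78 in favor. Satisfied.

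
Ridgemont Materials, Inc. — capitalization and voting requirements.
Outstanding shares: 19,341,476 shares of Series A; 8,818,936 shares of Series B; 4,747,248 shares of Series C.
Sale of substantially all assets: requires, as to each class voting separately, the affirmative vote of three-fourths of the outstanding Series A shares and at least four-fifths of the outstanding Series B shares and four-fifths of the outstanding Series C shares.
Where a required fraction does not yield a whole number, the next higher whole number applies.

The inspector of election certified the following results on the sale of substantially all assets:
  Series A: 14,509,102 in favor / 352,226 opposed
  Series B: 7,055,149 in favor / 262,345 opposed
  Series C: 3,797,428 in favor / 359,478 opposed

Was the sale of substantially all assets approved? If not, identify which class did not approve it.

Not approved — the Series C shares did not give the required vote.

Series A: 3/4 of 19341476 = 14506107; 14,506,107 required, 14,509,102 in favor — approved.
Series B: 4/5 of 8818936 = 7055148.80, rounded up to 7055149; 7,055,149 required, 7,055,149 in favor — approved.
Series C: 4/5 of 4747248 = 3797798.40, rounded up to 3797799; 3,797,799 required, 3,797,428 in favor — not approved.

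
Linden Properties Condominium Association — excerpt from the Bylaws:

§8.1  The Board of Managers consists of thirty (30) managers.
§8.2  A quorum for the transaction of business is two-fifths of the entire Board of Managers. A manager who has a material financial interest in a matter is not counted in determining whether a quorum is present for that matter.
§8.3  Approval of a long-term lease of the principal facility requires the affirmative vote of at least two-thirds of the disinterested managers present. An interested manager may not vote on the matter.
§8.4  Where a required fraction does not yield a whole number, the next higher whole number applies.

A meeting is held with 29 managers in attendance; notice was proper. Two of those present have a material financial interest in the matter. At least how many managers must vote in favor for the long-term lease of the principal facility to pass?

The long-term lease of the principal facility requires two-thirds of the disinterested managers present (29 − 2 = 27).
2/3 of 27 = 18.

18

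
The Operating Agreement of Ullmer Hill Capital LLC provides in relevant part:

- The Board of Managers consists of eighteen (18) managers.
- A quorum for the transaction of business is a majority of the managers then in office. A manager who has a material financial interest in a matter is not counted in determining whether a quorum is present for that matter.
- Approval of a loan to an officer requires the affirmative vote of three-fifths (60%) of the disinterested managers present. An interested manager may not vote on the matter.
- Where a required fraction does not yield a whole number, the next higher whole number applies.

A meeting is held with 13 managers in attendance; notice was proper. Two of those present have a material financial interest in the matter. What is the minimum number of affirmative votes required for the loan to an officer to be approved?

The loan to an officer requires three-fifths of the disinterested managers present (13 − 2 = 11).
3/5 of 11 = 6.60, rounded up to 7.

7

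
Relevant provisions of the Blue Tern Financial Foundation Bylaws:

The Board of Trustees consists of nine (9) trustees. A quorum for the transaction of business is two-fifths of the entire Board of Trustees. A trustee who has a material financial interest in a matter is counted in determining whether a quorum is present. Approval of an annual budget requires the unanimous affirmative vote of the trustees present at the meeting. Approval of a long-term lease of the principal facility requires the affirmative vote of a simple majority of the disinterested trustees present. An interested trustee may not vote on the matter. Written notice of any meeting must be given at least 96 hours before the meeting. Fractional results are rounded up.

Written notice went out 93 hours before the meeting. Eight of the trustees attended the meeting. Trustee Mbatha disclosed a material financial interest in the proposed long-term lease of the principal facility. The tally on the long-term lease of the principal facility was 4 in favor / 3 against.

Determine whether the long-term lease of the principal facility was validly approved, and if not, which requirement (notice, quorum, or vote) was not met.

Invalid — notice requirement not satisfied.

Notice: 93 hours given; 96 required (93 < 96). Not satisfied.
Quorum: 8 present (interested trustees count toward quorum); quorum is 4. Satisfied.
Vote: the long-term lease of the principal facility requires a majority of the disinterested trustees present (8 − 1 = 7). A majority of 7 is 4, so 4 affirmative votes are needed; 4 voted in favor. Satisfied.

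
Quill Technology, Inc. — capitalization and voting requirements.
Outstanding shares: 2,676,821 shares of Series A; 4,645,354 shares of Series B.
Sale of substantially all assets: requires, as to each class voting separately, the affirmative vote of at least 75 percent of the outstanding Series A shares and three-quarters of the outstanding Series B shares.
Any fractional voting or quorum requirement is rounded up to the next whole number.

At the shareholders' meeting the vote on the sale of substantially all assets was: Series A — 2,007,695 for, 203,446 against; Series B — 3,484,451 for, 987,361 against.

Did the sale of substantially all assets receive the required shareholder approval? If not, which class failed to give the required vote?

Approved — every class gave the required vote.

Series A: 3/4 of 2676821 = 2007615.75, rounded up to 2007616; 2,007,616 required, 2,007,695 in favor — approved.
Series B: 3/4 of 4645354 = 3484015.50, rounded up to 3484016; 3,484,016 required, 3,484,451 in favor — approved.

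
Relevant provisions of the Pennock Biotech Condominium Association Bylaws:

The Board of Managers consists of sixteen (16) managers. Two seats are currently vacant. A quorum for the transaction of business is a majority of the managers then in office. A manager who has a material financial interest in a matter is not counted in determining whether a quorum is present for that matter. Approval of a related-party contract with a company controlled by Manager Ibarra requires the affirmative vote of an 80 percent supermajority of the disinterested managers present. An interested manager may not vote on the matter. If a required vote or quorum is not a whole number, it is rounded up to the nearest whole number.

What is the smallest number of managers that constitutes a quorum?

A majority of 14 is 8.

8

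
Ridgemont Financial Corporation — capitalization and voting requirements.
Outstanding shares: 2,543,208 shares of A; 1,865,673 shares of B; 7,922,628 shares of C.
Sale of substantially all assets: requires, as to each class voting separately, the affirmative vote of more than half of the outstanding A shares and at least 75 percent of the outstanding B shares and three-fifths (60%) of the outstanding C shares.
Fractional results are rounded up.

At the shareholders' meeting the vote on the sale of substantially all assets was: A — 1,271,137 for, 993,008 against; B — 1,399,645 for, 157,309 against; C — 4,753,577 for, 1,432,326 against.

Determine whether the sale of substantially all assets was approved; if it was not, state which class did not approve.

A: a majority of 2543208 is 1271605; 1,271,605 required, 1,271,137 in favor — not approved.
B: 3/4 of 1865673 = 1399254.75, rounded up to 1399255; 1,399,255 required, 1,399,645 in favor — approved.
C: 3/5 of 7922628 = 4753576.80, rounded up to 4753577; 4,753,577 required, 4,753,577 in favor — approved.

Not approved — the A shares did not give the required vote.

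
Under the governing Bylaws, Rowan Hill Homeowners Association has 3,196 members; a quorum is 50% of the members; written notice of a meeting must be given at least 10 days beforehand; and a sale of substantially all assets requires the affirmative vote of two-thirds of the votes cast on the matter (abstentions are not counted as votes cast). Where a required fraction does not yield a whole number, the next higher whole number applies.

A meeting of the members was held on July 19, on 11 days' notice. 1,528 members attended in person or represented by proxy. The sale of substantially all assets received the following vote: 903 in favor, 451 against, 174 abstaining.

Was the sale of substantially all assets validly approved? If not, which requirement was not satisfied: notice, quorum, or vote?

Invalid — quorum requirement not satisfied.

Notice: 11 days given; 10 required. Satisfied.
Quorum: 50% of 3,196 = 1,598; 1,528 present. Not satisfied.
Vote: requires two-thirds of the votes cast (1,528 − 174 abstaining = 1,354); 2/3 of 1354 = 902.67, rounded up to 903, so 903 needed; 903 in favor. Satisfied.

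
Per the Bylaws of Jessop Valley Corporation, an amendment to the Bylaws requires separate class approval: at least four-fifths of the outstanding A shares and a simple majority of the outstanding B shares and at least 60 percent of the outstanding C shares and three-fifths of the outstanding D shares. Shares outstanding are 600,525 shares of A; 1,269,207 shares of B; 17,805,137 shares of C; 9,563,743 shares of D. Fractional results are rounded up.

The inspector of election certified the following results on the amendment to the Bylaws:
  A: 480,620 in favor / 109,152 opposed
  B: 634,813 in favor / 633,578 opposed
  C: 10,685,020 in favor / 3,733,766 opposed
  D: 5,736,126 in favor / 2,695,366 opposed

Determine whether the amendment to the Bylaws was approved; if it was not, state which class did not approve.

A: 4/5 of 600525 = 480420; 480,420 required, 480,620 in favor — approved.
B: a majority of 1269207 is 634604; 634,604 required, 634,813 in favor — approved.
C: 3/5 of 17805137 = 10683082.20, rounded up to 10683083; 10,683,083 required, 10,685,020 in favor — approved.
D: 3/5 of 9563743 = 5738245.80, rounded up to 5738246; 5,738,246 required, 5,736,126 in favor — not approved.

Not approved — the D shares did not give the required vote.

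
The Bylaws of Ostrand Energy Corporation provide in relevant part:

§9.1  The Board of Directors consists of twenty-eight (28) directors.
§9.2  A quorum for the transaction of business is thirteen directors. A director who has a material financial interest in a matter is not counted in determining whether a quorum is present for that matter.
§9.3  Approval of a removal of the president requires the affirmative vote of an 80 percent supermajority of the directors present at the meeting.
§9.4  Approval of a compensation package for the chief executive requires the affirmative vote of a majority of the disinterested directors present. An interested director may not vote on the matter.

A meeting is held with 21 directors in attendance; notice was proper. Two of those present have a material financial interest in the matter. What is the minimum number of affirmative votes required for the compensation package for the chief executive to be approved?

10

The compensation package for the chief executive requires a majority of the disinterested directors present (21 − 2 = 19).
A majority of 19 is 10.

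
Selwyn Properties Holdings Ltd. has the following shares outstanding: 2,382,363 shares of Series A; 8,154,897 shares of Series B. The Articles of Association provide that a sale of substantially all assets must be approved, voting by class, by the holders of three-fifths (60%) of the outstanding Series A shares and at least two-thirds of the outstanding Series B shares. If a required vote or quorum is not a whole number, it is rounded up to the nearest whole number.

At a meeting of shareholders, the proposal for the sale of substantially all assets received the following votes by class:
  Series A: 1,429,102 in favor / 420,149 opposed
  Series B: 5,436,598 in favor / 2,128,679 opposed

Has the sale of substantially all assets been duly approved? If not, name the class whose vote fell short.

Series A: 3/5 of 2382363 = 1429417.80, rounded up to 1429418; 1,429,418 required, 1,429,102 in favor — not approved.
Series B: 2/3 of 8154897 = 5436598; 5,436,598 required, 5,436,598 in favor — approved.

Not approved — the Series A shares did not give the required vote.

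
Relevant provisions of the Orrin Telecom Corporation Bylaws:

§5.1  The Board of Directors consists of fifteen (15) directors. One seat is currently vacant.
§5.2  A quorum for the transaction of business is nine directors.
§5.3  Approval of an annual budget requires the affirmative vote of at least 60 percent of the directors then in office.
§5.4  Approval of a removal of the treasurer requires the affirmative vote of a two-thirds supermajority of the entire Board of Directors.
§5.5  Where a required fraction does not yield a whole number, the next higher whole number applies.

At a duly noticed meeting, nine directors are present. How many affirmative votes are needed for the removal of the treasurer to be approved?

10

The removal of the treasurer requires two-thirds of the entire Board of Directors (15).
2/3 of 15 = 10.
(Only 9 can vote, so the removal of the treasurer cannot pass at this meeting, but the required vote is still 10.)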